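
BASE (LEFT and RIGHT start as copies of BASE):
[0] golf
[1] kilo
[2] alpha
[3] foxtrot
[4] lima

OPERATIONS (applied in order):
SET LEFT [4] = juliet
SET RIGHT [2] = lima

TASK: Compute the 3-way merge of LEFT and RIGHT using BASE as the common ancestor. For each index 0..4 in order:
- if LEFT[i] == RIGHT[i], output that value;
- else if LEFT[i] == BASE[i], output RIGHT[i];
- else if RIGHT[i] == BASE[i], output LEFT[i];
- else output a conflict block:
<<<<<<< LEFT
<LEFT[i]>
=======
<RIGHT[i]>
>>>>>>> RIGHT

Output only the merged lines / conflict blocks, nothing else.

Final LEFT:  [golf, kilo, alpha, foxtrot, juliet]
Final RIGHT: [golf, kilo, lima, foxtrot, lima]
i=0: L=golf R=golf -> agree -> golf
i=1: L=kilo R=kilo -> agree -> kilo
i=2: L=alpha=BASE, R=lima -> take RIGHT -> lima
i=3: L=foxtrot R=foxtrot -> agree -> foxtrot
i=4: L=juliet, R=lima=BASE -> take LEFT -> juliet

Answer: golf
kilo
lima
foxtrot
juliet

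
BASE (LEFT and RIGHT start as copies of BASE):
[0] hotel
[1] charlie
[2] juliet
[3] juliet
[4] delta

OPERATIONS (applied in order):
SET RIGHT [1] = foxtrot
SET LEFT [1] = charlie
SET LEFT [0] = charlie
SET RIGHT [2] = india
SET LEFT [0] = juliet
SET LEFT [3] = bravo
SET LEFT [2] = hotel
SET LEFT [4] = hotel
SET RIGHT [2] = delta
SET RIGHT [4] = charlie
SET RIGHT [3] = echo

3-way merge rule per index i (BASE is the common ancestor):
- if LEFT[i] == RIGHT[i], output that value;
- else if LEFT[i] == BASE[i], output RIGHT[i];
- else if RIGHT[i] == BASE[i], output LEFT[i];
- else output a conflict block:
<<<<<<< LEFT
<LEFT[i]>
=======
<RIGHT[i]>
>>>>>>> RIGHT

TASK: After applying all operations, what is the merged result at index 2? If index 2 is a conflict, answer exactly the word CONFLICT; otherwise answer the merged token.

Final LEFT:  [juliet, charlie, hotel, bravo, hotel]
Final RIGHT: [hotel, foxtrot, delta, echo, charlie]
i=0: L=juliet, R=hotel=BASE -> take LEFT -> juliet
i=1: L=charlie=BASE, R=foxtrot -> take RIGHT -> foxtrot
i=2: BASE=juliet L=hotel R=delta all differ -> CONFLICT
i=3: BASE=juliet L=bravo R=echo all differ -> CONFLICT
i=4: BASE=delta L=hotel R=charlie all differ -> CONFLICT
Index 2 -> CONFLICT

Answer: CONFLICT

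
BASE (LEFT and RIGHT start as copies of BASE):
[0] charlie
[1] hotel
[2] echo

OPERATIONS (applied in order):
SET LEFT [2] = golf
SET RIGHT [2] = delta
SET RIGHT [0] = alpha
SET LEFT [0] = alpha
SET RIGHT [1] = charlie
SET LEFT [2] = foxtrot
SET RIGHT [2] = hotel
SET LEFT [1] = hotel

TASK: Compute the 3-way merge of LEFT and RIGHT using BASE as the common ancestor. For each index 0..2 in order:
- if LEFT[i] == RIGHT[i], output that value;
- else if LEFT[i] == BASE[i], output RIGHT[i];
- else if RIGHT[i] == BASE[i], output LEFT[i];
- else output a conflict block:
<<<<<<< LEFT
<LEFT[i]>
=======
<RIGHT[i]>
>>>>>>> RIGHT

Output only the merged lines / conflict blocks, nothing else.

Answer: alpha
charlie
<<<<<<< LEFT
foxtrot
=======
hotel
>>>>>>> RIGHT

Derivation:
Final LEFT:  [alpha, hotel, foxtrot]
Final RIGHT: [alpha, charlie, hotel]
i=0: L=alpha R=alpha -> agree -> alpha
i=1: L=hotel=BASE, R=charlie -> take RIGHT -> charlie
i=2: BASE=echo L=foxtrot R=hotel all differ -> CONFLICT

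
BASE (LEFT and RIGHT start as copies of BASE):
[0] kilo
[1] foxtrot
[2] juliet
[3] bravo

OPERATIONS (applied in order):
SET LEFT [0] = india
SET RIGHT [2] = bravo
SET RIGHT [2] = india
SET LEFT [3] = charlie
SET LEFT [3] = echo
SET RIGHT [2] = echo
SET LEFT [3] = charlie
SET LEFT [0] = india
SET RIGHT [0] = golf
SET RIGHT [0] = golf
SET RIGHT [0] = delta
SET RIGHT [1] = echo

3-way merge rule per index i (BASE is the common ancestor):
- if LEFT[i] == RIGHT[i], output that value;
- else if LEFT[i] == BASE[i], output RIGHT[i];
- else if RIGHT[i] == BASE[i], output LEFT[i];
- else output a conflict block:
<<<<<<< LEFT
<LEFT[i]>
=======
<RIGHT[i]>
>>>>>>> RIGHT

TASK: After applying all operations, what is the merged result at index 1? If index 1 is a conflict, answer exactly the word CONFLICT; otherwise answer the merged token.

Answer: echo

Derivation:
Final LEFT:  [india, foxtrot, juliet, charlie]
Final RIGHT: [delta, echo, echo, bravo]
i=0: BASE=kilo L=india R=delta all differ -> CONFLICT
i=1: L=foxtrot=BASE, R=echo -> take RIGHT -> echo
i=2: L=juliet=BASE, R=echo -> take RIGHT -> echo
i=3: L=charlie, R=bravo=BASE -> take LEFT -> charlie
Index 1 -> echo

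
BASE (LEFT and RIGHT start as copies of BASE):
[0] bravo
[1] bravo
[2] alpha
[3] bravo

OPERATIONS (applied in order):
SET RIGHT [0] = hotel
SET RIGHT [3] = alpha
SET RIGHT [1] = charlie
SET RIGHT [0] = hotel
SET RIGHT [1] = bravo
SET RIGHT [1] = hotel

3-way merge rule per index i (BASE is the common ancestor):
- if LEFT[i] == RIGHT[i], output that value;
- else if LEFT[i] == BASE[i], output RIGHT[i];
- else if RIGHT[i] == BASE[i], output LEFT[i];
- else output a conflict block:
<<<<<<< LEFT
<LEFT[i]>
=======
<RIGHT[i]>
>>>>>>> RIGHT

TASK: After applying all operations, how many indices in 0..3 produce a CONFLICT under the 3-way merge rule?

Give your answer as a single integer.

Answer: 0

Derivation:
Final LEFT:  [bravo, bravo, alpha, bravo]
Final RIGHT: [hotel, hotel, alpha, alpha]
i=0: L=bravo=BASE, R=hotel -> take RIGHT -> hotel
i=1: L=bravo=BASE, R=hotel -> take RIGHT -> hotel
i=2: L=alpha R=alpha -> agree -> alpha
i=3: L=bravo=BASE, R=alpha -> take RIGHT -> alpha
Conflict count: 0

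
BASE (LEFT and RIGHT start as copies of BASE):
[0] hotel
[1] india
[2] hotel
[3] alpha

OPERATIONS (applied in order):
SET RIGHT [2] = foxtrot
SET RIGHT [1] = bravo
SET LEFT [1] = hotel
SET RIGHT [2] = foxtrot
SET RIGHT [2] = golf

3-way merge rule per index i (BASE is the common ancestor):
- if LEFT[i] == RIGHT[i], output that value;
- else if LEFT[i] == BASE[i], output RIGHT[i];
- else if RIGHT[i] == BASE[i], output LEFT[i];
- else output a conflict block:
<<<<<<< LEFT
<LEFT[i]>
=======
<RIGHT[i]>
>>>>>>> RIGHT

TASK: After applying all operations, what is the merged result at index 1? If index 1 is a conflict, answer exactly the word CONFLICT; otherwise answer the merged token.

Answer: CONFLICT

Derivation:
Final LEFT:  [hotel, hotel, hotel, alpha]
Final RIGHT: [hotel, bravo, golf, alpha]
i=0: L=hotel R=hotel -> agree -> hotel
i=1: BASE=india L=hotel R=bravo all differ -> CONFLICT
i=2: L=hotel=BASE, R=golf -> take RIGHT -> golf
i=3: L=alpha R=alpha -> agree -> alpha
Index 1 -> CONFLICT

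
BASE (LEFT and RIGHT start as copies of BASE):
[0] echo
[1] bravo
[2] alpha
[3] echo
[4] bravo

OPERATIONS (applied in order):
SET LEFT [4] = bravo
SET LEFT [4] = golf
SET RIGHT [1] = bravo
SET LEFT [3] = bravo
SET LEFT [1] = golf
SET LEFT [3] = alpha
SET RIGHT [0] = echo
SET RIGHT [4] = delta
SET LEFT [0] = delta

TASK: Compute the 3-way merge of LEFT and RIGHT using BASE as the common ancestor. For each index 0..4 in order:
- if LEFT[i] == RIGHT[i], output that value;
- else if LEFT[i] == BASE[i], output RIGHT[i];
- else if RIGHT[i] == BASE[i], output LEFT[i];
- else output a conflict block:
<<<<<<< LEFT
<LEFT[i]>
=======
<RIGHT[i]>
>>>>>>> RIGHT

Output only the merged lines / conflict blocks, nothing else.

Answer: delta
golf
alpha
alpha
<<<<<<< LEFT
golf
=======
delta
>>>>>>> RIGHT

Derivation:
Final LEFT:  [delta, golf, alpha, alpha, golf]
Final RIGHT: [echo, bravo, alpha, echo, delta]
i=0: L=delta, R=echo=BASE -> take LEFT -> delta
i=1: L=golf, R=bravo=BASE -> take LEFT -> golf
i=2: L=alpha R=alpha -> agree -> alpha
i=3: L=alpha, R=echo=BASE -> take LEFT -> alpha
i=4: BASE=bravo L=golf R=delta all differ -> CONFLICT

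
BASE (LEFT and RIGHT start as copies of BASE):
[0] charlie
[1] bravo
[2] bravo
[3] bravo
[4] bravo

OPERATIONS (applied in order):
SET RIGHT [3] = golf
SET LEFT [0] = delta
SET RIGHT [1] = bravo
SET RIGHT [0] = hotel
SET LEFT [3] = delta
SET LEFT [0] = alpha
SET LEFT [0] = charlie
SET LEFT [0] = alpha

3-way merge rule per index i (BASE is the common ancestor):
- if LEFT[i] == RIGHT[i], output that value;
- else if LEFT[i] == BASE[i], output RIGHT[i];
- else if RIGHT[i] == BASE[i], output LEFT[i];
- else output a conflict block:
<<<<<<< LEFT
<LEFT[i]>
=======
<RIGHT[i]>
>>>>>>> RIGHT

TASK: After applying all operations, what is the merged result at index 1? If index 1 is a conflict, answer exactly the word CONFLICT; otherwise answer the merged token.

Answer: bravo

Derivation:
Final LEFT:  [alpha, bravo, bravo, delta, bravo]
Final RIGHT: [hotel, bravo, bravo, golf, bravo]
i=0: BASE=charlie L=alpha R=hotel all differ -> CONFLICT
i=1: L=bravo R=bravo -> agree -> bravo
i=2: L=bravo R=bravo -> agree -> bravo
i=3: BASE=bravo L=delta R=golf all differ -> CONFLICT
i=4: L=bravo R=bravo -> agree -> bravo
Index 1 -> bravo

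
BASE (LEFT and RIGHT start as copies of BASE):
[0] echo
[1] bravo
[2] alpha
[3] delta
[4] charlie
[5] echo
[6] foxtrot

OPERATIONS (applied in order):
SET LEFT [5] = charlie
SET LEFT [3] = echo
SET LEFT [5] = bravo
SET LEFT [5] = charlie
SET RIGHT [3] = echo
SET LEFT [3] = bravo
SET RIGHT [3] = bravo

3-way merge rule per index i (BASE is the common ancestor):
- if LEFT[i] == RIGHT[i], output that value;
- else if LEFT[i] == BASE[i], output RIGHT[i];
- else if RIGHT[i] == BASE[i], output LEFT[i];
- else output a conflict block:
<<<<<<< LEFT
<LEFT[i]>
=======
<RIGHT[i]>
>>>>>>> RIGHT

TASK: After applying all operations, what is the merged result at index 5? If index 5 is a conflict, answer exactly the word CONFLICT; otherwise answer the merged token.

Final LEFT:  [echo, bravo, alpha, bravo, charlie, charlie, foxtrot]
Final RIGHT: [echo, bravo, alpha, bravo, charlie, echo, foxtrot]
i=0: L=echo R=echo -> agree -> echo
i=1: L=bravo R=bravo -> agree -> bravo
i=2: L=alpha R=alpha -> agree -> alpha
i=3: L=bravo R=bravo -> agree -> bravo
i=4: L=charlie R=charlie -> agree -> charlie
i=5: L=charlie, R=echo=BASE -> take LEFT -> charlie
i=6: L=foxtrot R=foxtrot -> agree -> foxtrot
Index 5 -> charlie

Answer: charlie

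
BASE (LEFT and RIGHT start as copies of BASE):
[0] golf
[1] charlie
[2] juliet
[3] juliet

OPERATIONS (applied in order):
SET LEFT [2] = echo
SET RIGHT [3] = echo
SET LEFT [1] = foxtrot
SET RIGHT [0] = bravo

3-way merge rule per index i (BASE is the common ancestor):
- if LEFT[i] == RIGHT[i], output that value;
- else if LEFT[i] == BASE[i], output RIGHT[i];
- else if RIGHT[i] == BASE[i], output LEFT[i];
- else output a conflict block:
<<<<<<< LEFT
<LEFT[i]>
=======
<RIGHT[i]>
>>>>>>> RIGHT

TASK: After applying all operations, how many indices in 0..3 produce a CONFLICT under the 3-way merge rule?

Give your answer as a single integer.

Answer: 0

Derivation:
Final LEFT:  [golf, foxtrot, echo, juliet]
Final RIGHT: [bravo, charlie, juliet, echo]
i=0: L=golf=BASE, R=bravo -> take RIGHT -> bravo
i=1: L=foxtrot, R=charlie=BASE -> take LEFT -> foxtrot
i=2: L=echo, R=juliet=BASE -> take LEFT -> echo
i=3: L=juliet=BASE, R=echo -> take RIGHT -> echo
Conflict count: 0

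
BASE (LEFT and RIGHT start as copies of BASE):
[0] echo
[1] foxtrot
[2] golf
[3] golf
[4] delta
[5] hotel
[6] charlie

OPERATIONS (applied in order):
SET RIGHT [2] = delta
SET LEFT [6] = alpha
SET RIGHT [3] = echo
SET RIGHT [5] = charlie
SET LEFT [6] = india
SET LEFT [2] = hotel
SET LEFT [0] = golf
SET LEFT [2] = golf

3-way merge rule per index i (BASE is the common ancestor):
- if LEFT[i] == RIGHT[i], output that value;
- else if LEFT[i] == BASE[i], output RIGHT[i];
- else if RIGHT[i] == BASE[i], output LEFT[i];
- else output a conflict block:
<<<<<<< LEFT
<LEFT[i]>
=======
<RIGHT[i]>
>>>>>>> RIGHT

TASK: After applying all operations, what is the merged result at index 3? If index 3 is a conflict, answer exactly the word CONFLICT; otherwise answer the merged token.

Final LEFT:  [golf, foxtrot, golf, golf, delta, hotel, india]
Final RIGHT: [echo, foxtrot, delta, echo, delta, charlie, charlie]
i=0: L=golf, R=echo=BASE -> take LEFT -> golf
i=1: L=foxtrot R=foxtrot -> agree -> foxtrot
i=2: L=golf=BASE, R=delta -> take RIGHT -> delta
i=3: L=golf=BASE, R=echo -> take RIGHT -> echo
i=4: L=delta R=delta -> agree -> delta
i=5: L=hotel=BASE, R=charlie -> take RIGHT -> charlie
i=6: L=india, R=charlie=BASE -> take LEFT -> india
Index 3 -> echo

Answer: echo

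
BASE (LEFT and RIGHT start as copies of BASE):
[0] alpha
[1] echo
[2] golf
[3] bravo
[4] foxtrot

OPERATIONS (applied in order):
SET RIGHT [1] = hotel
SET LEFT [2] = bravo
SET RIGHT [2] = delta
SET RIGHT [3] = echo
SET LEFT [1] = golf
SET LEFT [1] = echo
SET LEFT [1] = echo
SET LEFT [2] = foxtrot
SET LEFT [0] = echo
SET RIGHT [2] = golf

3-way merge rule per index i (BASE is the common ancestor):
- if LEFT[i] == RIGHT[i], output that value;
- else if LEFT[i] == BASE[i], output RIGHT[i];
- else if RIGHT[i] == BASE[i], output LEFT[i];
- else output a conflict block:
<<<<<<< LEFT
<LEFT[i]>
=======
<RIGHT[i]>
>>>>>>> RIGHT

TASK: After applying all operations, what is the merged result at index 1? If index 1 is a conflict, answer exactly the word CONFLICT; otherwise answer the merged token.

Final LEFT:  [echo, echo, foxtrot, bravo, foxtrot]
Final RIGHT: [alpha, hotel, golf, echo, foxtrot]
i=0: L=echo, R=alpha=BASE -> take LEFT -> echo
i=1: L=echo=BASE, R=hotel -> take RIGHT -> hotel
i=2: L=foxtrot, R=golf=BASE -> take LEFT -> foxtrot
i=3: L=bravo=BASE, R=echo -> take RIGHT -> echo
i=4: L=foxtrot R=foxtrot -> agree -> foxtrot
Index 1 -> hotel

Answer: hotel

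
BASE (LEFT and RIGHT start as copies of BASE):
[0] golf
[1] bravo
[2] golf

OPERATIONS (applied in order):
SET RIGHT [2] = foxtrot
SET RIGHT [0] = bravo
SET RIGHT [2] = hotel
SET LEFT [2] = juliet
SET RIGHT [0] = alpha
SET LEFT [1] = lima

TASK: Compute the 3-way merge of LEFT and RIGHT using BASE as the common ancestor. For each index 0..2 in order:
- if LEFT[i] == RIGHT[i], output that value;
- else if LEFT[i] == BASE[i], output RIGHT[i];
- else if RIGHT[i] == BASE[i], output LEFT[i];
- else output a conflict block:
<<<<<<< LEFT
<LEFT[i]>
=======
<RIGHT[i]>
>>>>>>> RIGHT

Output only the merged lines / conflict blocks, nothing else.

Final LEFT:  [golf, lima, juliet]
Final RIGHT: [alpha, bravo, hotel]
i=0: L=golf=BASE, R=alpha -> take RIGHT -> alpha
i=1: L=lima, R=bravo=BASE -> take LEFT -> lima
i=2: BASE=golf L=juliet R=hotel all differ -> CONFLICT

Answer: alpha
lima
<<<<<<< LEFT
juliet
=======
hotel
>>>>>>> RIGHT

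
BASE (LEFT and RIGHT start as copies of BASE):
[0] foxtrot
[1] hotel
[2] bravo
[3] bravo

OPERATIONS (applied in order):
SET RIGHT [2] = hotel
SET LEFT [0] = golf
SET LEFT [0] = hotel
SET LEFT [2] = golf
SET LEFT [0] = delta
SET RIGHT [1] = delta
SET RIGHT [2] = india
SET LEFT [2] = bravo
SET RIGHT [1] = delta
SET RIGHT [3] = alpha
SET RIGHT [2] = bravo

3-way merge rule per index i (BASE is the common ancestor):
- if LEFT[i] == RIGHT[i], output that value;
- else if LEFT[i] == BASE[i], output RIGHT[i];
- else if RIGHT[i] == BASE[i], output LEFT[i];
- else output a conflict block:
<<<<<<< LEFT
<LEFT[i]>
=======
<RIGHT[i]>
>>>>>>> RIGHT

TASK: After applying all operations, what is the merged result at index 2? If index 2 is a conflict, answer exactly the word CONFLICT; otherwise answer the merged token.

Final LEFT:  [delta, hotel, bravo, bravo]
Final RIGHT: [foxtrot, delta, bravo, alpha]
i=0: L=delta, R=foxtrot=BASE -> take LEFT -> delta
i=1: L=hotel=BASE, R=delta -> take RIGHT -> delta
i=2: L=bravo R=bravo -> agree -> bravo
i=3: L=bravo=BASE, R=alpha -> take RIGHT -> alpha
Index 2 -> bravo

Answer: bravo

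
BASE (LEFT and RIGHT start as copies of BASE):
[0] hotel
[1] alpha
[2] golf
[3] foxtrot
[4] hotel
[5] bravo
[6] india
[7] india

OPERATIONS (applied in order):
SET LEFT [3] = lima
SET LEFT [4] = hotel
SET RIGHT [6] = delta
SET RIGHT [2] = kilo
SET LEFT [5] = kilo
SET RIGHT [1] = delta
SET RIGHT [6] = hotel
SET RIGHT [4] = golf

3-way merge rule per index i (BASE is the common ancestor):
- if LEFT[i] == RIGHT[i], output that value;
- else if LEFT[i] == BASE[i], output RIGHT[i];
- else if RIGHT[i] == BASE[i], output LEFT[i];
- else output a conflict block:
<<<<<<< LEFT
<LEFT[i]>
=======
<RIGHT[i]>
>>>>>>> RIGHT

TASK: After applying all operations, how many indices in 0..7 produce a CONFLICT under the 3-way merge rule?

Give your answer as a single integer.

Final LEFT:  [hotel, alpha, golf, lima, hotel, kilo, india, india]
Final RIGHT: [hotel, delta, kilo, foxtrot, golf, bravo, hotel, india]
i=0: L=hotel R=hotel -> agree -> hotel
i=1: L=alpha=BASE, R=delta -> take RIGHT -> delta
i=2: L=golf=BASE, R=kilo -> take RIGHT -> kilo
i=3: L=lima, R=foxtrot=BASE -> take LEFT -> lima
i=4: L=hotel=BASE, R=golf -> take RIGHT -> golf
i=5: L=kilo, R=bravo=BASE -> take LEFT -> kilo
i=6: L=india=BASE, R=hotel -> take RIGHT -> hotel
i=7: L=india R=india -> agree -> india
Conflict count: 0

Answer: 0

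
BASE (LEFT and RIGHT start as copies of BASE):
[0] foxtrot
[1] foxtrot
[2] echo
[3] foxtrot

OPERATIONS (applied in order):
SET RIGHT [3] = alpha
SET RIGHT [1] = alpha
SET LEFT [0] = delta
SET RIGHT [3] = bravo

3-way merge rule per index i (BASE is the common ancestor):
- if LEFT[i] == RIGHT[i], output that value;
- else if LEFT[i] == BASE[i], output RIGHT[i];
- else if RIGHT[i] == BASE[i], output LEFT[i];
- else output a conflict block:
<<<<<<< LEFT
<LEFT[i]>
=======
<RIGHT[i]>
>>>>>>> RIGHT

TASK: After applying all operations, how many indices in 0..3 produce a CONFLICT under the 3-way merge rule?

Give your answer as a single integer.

Final LEFT:  [delta, foxtrot, echo, foxtrot]
Final RIGHT: [foxtrot, alpha, echo, bravo]
i=0: L=delta, R=foxtrot=BASE -> take LEFT -> delta
i=1: L=foxtrot=BASE, R=alpha -> take RIGHT -> alpha
i=2: L=echo R=echo -> agree -> echo
i=3: L=foxtrot=BASE, R=bravo -> take RIGHT -> bravo
Conflict count: 0

Answer: 0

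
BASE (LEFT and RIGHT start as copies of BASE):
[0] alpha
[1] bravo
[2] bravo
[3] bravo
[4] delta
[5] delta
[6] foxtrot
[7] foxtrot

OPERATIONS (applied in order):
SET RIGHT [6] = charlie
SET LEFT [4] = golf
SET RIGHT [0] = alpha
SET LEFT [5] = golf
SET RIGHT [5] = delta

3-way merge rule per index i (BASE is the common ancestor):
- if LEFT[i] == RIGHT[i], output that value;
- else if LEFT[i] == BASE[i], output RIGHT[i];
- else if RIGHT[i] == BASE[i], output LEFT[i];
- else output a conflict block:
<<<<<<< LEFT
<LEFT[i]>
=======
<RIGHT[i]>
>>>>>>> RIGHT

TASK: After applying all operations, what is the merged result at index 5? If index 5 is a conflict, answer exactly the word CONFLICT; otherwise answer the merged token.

Final LEFT:  [alpha, bravo, bravo, bravo, golf, golf, foxtrot, foxtrot]
Final RIGHT: [alpha, bravo, bravo, bravo, delta, delta, charlie, foxtrot]
i=0: L=alpha R=alpha -> agree -> alpha
i=1: L=bravo R=bravo -> agree -> bravo
i=2: L=bravo R=bravo -> agree -> bravo
i=3: L=bravo R=bravo -> agree -> bravo
i=4: L=golf, R=delta=BASE -> take LEFT -> golf
i=5: L=golf, R=delta=BASE -> take LEFT -> golf
i=6: L=foxtrot=BASE, R=charlie -> take RIGHT -> charlie
i=7: L=foxtrot R=foxtrot -> agree -> foxtrot
Index 5 -> golf

Answer: golf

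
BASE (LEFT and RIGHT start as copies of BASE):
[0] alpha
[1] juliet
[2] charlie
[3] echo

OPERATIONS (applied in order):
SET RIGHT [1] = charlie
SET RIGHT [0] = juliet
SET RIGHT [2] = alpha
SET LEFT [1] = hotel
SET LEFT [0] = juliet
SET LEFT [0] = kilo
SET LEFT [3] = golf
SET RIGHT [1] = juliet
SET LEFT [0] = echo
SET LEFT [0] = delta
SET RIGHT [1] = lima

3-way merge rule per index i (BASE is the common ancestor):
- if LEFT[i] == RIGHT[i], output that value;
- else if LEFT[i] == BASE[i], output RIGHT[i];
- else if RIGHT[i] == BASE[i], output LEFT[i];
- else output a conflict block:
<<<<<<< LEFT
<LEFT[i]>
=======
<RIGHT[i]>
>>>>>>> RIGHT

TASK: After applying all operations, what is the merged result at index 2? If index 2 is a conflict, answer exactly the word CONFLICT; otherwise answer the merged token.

Answer: alpha

Derivation:
Final LEFT:  [delta, hotel, charlie, golf]
Final RIGHT: [juliet, lima, alpha, echo]
i=0: BASE=alpha L=delta R=juliet all differ -> CONFLICT
i=1: BASE=juliet L=hotel R=lima all differ -> CONFLICT
i=2: L=charlie=BASE, R=alpha -> take RIGHT -> alpha
i=3: L=golf, R=echo=BASE -> take LEFT -> golf
Index 2 -> alpha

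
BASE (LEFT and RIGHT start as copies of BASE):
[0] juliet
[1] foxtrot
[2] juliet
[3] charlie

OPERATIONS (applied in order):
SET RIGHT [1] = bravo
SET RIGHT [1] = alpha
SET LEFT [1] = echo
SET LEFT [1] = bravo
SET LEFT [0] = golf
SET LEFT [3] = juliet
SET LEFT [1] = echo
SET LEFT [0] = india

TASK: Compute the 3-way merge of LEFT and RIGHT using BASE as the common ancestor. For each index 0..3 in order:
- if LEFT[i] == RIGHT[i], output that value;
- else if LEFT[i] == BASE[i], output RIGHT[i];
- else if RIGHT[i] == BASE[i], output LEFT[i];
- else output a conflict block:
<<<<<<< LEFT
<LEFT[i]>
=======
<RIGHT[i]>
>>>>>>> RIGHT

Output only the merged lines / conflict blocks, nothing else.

Answer: india
<<<<<<< LEFT
echo
=======
alpha
>>>>>>> RIGHT
juliet
juliet

Derivation:
Final LEFT:  [india, echo, juliet, juliet]
Final RIGHT: [juliet, alpha, juliet, charlie]
i=0: L=india, R=juliet=BASE -> take LEFT -> india
i=1: BASE=foxtrot L=echo R=alpha all differ -> CONFLICT
i=2: L=juliet R=juliet -> agree -> juliet
i=3: L=juliet, R=charlie=BASE -> take LEFT -> juliet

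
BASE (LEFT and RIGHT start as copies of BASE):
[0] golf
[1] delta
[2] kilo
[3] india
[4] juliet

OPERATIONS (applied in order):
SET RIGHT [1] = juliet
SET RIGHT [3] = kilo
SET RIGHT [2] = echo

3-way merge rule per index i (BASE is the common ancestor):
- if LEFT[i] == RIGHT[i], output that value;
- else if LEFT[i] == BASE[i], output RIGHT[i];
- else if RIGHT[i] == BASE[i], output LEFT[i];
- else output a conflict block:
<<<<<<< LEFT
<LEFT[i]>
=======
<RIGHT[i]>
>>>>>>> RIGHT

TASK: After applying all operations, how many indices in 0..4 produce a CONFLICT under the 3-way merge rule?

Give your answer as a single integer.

Answer: 0

Derivation:
Final LEFT:  [golf, delta, kilo, india, juliet]
Final RIGHT: [golf, juliet, echo, kilo, juliet]
i=0: L=golf R=golf -> agree -> golf
i=1: L=delta=BASE, R=juliet -> take RIGHT -> juliet
i=2: L=kilo=BASE, R=echo -> take RIGHT -> echo
i=3: L=india=BASE, R=kilo -> take RIGHT -> kilo
i=4: L=juliet R=juliet -> agree -> juliet
Conflict count: 0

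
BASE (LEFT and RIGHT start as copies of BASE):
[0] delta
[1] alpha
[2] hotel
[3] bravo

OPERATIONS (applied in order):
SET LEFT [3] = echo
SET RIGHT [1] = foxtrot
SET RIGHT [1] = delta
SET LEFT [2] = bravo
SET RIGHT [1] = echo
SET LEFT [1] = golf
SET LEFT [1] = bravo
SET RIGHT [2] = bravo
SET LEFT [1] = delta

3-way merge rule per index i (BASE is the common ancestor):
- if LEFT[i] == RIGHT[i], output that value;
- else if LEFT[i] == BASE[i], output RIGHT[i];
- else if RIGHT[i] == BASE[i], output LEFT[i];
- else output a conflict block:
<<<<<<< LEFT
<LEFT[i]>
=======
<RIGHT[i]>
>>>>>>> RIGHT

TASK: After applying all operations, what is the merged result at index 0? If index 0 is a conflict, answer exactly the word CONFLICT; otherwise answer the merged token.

Final LEFT:  [delta, delta, bravo, echo]
Final RIGHT: [delta, echo, bravo, bravo]
i=0: L=delta R=delta -> agree -> delta
i=1: BASE=alpha L=delta R=echo all differ -> CONFLICT
i=2: L=bravo R=bravo -> agree -> bravo
i=3: L=echo, R=bravo=BASE -> take LEFT -> echo
Index 0 -> delta

Answer: delta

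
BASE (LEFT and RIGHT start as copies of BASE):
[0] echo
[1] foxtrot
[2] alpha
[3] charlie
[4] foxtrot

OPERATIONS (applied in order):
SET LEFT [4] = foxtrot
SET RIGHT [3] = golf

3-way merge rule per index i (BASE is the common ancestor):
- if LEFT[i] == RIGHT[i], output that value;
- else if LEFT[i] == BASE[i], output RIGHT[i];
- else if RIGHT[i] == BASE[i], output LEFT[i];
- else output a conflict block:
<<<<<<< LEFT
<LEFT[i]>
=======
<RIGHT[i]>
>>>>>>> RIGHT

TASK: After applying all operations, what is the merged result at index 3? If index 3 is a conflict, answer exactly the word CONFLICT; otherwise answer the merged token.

Final LEFT:  [echo, foxtrot, alpha, charlie, foxtrot]
Final RIGHT: [echo, foxtrot, alpha, golf, foxtrot]
i=0: L=echo R=echo -> agree -> echo
i=1: L=foxtrot R=foxtrot -> agree -> foxtrot
i=2: L=alpha R=alpha -> agree -> alpha
i=3: L=charlie=BASE, R=golf -> take RIGHT -> golf
i=4: L=foxtrot R=foxtrot -> agree -> foxtrot
Index 3 -> golf

Answer: golf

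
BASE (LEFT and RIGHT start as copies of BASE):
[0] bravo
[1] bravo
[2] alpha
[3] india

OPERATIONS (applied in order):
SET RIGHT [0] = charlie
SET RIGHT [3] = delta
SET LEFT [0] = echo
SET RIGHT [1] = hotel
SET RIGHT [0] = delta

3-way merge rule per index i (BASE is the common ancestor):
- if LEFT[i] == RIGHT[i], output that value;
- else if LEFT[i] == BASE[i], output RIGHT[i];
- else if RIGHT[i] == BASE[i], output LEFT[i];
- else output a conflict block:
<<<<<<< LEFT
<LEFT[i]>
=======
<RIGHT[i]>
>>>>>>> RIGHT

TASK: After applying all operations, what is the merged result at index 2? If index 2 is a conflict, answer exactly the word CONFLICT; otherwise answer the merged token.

Final LEFT:  [echo, bravo, alpha, india]
Final RIGHT: [delta, hotel, alpha, delta]
i=0: BASE=bravo L=echo R=delta all differ -> CONFLICT
i=1: L=bravo=BASE, R=hotel -> take RIGHT -> hotel
i=2: L=alpha R=alpha -> agree -> alpha
i=3: L=india=BASE, R=delta -> take RIGHT -> delta
Index 2 -> alpha

Answer: alpha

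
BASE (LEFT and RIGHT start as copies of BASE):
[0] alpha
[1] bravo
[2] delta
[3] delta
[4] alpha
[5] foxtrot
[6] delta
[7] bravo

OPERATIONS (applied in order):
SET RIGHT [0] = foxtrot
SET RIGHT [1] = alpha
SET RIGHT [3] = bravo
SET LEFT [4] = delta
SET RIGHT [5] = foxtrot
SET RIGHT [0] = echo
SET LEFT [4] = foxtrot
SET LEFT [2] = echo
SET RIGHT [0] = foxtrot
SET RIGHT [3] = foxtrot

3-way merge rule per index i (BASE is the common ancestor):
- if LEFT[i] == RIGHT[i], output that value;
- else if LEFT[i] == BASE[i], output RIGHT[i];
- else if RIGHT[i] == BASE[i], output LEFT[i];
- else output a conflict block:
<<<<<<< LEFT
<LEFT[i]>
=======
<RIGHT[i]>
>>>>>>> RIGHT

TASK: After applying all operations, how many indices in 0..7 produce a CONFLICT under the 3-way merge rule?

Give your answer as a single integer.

Final LEFT:  [alpha, bravo, echo, delta, foxtrot, foxtrot, delta, bravo]
Final RIGHT: [foxtrot, alpha, delta, foxtrot, alpha, foxtrot, delta, bravo]
i=0: L=alpha=BASE, R=foxtrot -> take RIGHT -> foxtrot
i=1: L=bravo=BASE, R=alpha -> take RIGHT -> alpha
i=2: L=echo, R=delta=BASE -> take LEFT -> echo
i=3: L=delta=BASE, R=foxtrot -> take RIGHT -> foxtrot
i=4: L=foxtrot, R=alpha=BASE -> take LEFT -> foxtrot
i=5: L=foxtrot R=foxtrot -> agree -> foxtrot
i=6: L=delta R=delta -> agree -> delta
i=7: L=bravo R=bravo -> agree -> bravo
Conflict count: 0

Answer: 0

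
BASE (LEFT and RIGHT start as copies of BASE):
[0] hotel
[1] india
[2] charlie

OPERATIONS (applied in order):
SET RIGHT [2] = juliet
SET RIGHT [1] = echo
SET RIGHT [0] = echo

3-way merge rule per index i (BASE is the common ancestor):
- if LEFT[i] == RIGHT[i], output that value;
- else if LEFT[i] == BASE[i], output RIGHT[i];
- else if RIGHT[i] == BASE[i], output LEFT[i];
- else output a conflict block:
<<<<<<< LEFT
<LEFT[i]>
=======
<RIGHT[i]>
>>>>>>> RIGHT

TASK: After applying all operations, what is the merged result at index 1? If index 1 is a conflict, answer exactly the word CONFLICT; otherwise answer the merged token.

Final LEFT:  [hotel, india, charlie]
Final RIGHT: [echo, echo, juliet]
i=0: L=hotel=BASE, R=echo -> take RIGHT -> echo
i=1: L=india=BASE, R=echo -> take RIGHT -> echo
i=2: L=charlie=BASE, R=juliet -> take RIGHT -> juliet
Index 1 -> echo

Answer: echo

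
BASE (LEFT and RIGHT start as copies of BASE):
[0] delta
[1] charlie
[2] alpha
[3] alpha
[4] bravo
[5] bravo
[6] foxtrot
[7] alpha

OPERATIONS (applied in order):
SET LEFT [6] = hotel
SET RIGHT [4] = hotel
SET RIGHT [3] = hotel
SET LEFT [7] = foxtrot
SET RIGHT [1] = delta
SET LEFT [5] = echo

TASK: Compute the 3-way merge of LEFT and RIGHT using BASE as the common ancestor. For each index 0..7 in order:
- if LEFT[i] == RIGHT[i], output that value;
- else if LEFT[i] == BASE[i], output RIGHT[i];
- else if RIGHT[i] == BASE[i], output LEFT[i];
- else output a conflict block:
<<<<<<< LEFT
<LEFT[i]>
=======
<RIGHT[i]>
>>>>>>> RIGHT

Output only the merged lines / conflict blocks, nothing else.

Answer: delta
delta
alpha
hotel
hotel
echo
hotel
foxtrot

Derivation:
Final LEFT:  [delta, charlie, alpha, alpha, bravo, echo, hotel, foxtrot]
Final RIGHT: [delta, delta, alpha, hotel, hotel, bravo, foxtrot, alpha]
i=0: L=delta R=delta -> agree -> delta
i=1: L=charlie=BASE, R=delta -> take RIGHT -> delta
i=2: L=alpha R=alpha -> agree -> alpha
i=3: L=alpha=BASE, R=hotel -> take RIGHT -> hotel
i=4: L=bravo=BASE, R=hotel -> take RIGHT -> hotel
i=5: L=echo, R=bravo=BASE -> take LEFT -> echo
i=6: L=hotel, R=foxtrot=BASE -> take LEFT -> hotel
i=7: L=foxtrot, R=alpha=BASE -> take LEFT -> foxtrot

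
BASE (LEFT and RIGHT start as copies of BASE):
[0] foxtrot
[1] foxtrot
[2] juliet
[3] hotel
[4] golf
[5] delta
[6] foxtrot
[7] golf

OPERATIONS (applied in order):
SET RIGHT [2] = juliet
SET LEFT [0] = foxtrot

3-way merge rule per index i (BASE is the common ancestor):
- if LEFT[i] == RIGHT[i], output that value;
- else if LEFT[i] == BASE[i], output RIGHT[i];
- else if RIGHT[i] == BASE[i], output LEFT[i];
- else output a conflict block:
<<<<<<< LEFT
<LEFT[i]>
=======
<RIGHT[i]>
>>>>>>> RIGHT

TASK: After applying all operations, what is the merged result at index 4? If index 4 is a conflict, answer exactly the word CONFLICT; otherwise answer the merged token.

Final LEFT:  [foxtrot, foxtrot, juliet, hotel, golf, delta, foxtrot, golf]
Final RIGHT: [foxtrot, foxtrot, juliet, hotel, golf, delta, foxtrot, golf]
i=0: L=foxtrot R=foxtrot -> agree -> foxtrot
i=1: L=foxtrot R=foxtrot -> agree -> foxtrot
i=2: L=juliet R=juliet -> agree -> juliet
i=3: L=hotel R=hotel -> agree -> hotel
i=4: L=golf R=golf -> agree -> golf
i=5: L=delta R=delta -> agree -> delta
i=6: L=foxtrot R=foxtrot -> agree -> foxtrot
i=7: L=golf R=golf -> agree -> golf
Index 4 -> golf

Answer: golf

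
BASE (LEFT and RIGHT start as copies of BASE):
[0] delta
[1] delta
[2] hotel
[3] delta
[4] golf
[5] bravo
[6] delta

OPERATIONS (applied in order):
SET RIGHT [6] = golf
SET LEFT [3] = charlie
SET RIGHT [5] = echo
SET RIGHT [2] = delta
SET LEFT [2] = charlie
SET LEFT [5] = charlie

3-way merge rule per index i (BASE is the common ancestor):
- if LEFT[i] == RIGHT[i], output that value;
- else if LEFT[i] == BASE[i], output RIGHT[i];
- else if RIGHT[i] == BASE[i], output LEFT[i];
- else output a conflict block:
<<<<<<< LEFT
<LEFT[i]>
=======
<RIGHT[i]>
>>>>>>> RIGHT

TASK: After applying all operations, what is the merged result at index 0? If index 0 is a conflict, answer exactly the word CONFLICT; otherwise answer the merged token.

Answer: delta

Derivation:
Final LEFT:  [delta, delta, charlie, charlie, golf, charlie, delta]
Final RIGHT: [delta, delta, delta, delta, golf, echo, golf]
i=0: L=delta R=delta -> agree -> delta
i=1: L=delta R=delta -> agree -> delta
i=2: BASE=hotel L=charlie R=delta all differ -> CONFLICT
i=3: L=charlie, R=delta=BASE -> take LEFT -> charlie
i=4: L=golf R=golf -> agree -> golf
i=5: BASE=bravo L=charlie R=echo all differ -> CONFLICT
i=6: L=delta=BASE, R=golf -> take RIGHT -> golf
Index 0 -> delta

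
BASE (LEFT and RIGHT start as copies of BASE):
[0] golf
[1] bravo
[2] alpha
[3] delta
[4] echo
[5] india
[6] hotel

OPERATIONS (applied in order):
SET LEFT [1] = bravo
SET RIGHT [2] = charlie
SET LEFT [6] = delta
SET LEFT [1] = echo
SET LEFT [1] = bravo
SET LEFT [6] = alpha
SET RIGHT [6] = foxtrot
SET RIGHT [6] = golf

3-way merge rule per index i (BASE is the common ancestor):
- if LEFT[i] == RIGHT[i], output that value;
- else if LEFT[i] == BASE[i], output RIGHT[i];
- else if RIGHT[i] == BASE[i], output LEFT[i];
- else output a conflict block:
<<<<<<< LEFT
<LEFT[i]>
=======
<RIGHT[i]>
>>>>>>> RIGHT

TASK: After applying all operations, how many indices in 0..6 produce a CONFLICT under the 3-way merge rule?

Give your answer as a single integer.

Answer: 1

Derivation:
Final LEFT:  [golf, bravo, alpha, delta, echo, india, alpha]
Final RIGHT: [golf, bravo, charlie, delta, echo, india, golf]
i=0: L=golf R=golf -> agree -> golf
i=1: L=bravo R=bravo -> agree -> bravo
i=2: L=alpha=BASE, R=charlie -> take RIGHT -> charlie
i=3: L=delta R=delta -> agree -> delta
i=4: L=echo R=echo -> agree -> echo
i=5: L=india R=india -> agree -> india
i=6: BASE=hotel L=alpha R=golf all differ -> CONFLICT
Conflict count: 1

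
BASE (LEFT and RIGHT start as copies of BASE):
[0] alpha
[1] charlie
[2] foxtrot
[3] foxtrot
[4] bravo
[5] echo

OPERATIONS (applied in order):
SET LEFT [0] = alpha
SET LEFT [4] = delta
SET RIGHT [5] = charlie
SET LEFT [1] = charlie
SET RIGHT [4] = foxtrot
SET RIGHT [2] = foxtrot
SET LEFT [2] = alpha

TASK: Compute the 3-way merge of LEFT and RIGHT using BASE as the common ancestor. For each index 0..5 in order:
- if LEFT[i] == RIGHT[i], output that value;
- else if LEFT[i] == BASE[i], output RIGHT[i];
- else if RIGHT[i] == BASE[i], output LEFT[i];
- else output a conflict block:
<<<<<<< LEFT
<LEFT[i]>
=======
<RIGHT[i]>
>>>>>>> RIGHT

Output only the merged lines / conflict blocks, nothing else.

Answer: alpha
charlie
alpha
foxtrot
<<<<<<< LEFT
delta
=======
foxtrot
>>>>>>> RIGHT
charlie

Derivation:
Final LEFT:  [alpha, charlie, alpha, foxtrot, delta, echo]
Final RIGHT: [alpha, charlie, foxtrot, foxtrot, foxtrot, charlie]
i=0: L=alpha R=alpha -> agree -> alpha
i=1: L=charlie R=charlie -> agree -> charlie
i=2: L=alpha, R=foxtrot=BASE -> take LEFT -> alpha
i=3: L=foxtrot R=foxtrot -> agree -> foxtrot
i=4: BASE=bravo L=delta R=foxtrot all differ -> CONFLICT
i=5: L=echo=BASE, R=charlie -> take RIGHT -> charlie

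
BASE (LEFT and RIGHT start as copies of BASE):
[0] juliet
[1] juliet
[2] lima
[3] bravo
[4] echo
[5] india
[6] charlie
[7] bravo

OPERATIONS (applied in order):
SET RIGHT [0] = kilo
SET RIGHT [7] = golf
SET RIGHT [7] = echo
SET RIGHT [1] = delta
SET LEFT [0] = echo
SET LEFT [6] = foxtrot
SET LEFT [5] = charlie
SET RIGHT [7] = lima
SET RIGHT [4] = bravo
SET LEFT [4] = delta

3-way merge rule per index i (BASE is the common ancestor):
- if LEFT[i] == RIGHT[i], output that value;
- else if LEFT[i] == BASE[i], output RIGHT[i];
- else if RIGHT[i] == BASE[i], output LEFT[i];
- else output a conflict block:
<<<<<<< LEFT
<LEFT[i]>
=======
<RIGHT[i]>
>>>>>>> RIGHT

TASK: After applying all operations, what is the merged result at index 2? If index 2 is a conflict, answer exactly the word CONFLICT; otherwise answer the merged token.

Answer: lima

Derivation:
Final LEFT:  [echo, juliet, lima, bravo, delta, charlie, foxtrot, bravo]
Final RIGHT: [kilo, delta, lima, bravo, bravo, india, charlie, lima]
i=0: BASE=juliet L=echo R=kilo all differ -> CONFLICT
i=1: L=juliet=BASE, R=delta -> take RIGHT -> delta
i=2: L=lima R=lima -> agree -> lima
i=3: L=bravo R=bravo -> agree -> bravo
i=4: BASE=echo L=delta R=bravo all differ -> CONFLICT
i=5: L=charlie, R=india=BASE -> take LEFT -> charlie
i=6: L=foxtrot, R=charlie=BASE -> take LEFT -> foxtrot
i=7: L=bravo=BASE, R=lima -> take RIGHT -> lima
Index 2 -> lima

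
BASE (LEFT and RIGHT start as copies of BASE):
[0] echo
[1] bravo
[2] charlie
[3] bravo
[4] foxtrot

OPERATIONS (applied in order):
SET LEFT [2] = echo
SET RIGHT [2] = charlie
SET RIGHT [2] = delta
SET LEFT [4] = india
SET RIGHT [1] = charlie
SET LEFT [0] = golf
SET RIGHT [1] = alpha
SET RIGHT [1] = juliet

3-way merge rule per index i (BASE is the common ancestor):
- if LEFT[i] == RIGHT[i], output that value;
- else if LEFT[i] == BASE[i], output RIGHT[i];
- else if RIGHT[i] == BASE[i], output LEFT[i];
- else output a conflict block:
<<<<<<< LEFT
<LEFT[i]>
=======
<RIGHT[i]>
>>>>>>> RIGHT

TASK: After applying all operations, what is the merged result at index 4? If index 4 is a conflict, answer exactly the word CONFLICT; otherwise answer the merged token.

Final LEFT:  [golf, bravo, echo, bravo, india]
Final RIGHT: [echo, juliet, delta, bravo, foxtrot]
i=0: L=golf, R=echo=BASE -> take LEFT -> golf
i=1: L=bravo=BASE, R=juliet -> take RIGHT -> juliet
i=2: BASE=charlie L=echo R=delta all differ -> CONFLICT
i=3: L=bravo R=bravo -> agree -> bravo
i=4: L=india, R=foxtrot=BASE -> take LEFT -> india
Index 4 -> india

Answer: india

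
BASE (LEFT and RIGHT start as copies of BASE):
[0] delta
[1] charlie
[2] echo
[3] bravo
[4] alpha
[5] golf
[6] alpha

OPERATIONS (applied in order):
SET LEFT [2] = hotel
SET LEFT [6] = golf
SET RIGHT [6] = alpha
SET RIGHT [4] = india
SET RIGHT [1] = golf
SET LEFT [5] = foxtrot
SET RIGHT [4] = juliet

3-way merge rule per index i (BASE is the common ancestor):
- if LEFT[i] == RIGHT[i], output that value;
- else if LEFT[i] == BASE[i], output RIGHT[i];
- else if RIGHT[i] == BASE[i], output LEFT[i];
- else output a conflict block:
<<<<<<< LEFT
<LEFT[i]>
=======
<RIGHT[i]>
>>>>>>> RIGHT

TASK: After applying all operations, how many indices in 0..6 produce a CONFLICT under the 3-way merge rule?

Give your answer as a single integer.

Final LEFT:  [delta, charlie, hotel, bravo, alpha, foxtrot, golf]
Final RIGHT: [delta, golf, echo, bravo, juliet, golf, alpha]
i=0: L=delta R=delta -> agree -> delta
i=1: L=charlie=BASE, R=golf -> take RIGHT -> golf
i=2: L=hotel, R=echo=BASE -> take LEFT -> hotel
i=3: L=bravo R=bravo -> agree -> bravo
i=4: L=alpha=BASE, R=juliet -> take RIGHT -> juliet
i=5: L=foxtrot, R=golf=BASE -> take LEFT -> foxtrot
i=6: L=golf, R=alpha=BASE -> take LEFT -> golf
Conflict count: 0

Answer: 0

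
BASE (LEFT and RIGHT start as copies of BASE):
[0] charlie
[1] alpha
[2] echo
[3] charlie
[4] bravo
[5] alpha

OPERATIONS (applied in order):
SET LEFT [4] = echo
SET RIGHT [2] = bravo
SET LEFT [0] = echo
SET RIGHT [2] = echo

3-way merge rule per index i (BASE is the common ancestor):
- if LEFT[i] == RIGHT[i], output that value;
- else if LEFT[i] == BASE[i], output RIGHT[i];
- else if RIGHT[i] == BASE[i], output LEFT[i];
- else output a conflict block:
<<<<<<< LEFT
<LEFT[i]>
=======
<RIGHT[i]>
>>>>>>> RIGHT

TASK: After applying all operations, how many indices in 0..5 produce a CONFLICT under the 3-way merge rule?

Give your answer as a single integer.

Answer: 0

Derivation:
Final LEFT:  [echo, alpha, echo, charlie, echo, alpha]
Final RIGHT: [charlie, alpha, echo, charlie, bravo, alpha]
i=0: L=echo, R=charlie=BASE -> take LEFT -> echo
i=1: L=alpha R=alpha -> agree -> alpha
i=2: L=echo R=echo -> agree -> echo
i=3: L=charlie R=charlie -> agree -> charlie
i=4: L=echo, R=bravo=BASE -> take LEFT -> echo
i=5: L=alpha R=alpha -> agree -> alpha
Conflict count: 0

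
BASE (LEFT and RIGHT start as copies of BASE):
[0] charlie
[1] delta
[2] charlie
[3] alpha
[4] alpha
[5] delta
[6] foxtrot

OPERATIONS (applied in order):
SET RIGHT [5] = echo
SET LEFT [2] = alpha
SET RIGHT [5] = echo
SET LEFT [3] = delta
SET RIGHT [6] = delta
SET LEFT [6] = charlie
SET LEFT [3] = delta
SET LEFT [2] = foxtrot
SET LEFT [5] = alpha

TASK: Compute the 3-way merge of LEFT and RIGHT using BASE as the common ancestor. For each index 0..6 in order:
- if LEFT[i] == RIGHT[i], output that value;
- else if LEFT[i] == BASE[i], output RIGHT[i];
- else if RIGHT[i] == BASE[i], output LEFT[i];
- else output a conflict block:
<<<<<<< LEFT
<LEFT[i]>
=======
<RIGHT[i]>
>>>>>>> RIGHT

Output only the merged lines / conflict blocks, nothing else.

Answer: charlie
delta
foxtrot
delta
alpha
<<<<<<< LEFT
alpha
=======
echo
>>>>>>> RIGHT
<<<<<<< LEFT
charlie
=======
delta
>>>>>>> RIGHT

Derivation:
Final LEFT:  [charlie, delta, foxtrot, delta, alpha, alpha, charlie]
Final RIGHT: [charlie, delta, charlie, alpha, alpha, echo, delta]
i=0: L=charlie R=charlie -> agree -> charlie
i=1: L=delta R=delta -> agree -> delta
i=2: L=foxtrot, R=charlie=BASE -> take LEFT -> foxtrot
i=3: L=delta, R=alpha=BASE -> take LEFT -> delta
i=4: L=alpha R=alpha -> agree -> alpha
i=5: BASE=delta L=alpha R=echo all differ -> CONFLICT
i=6: BASE=foxtrot L=charlie R=delta all differ -> CONFLICT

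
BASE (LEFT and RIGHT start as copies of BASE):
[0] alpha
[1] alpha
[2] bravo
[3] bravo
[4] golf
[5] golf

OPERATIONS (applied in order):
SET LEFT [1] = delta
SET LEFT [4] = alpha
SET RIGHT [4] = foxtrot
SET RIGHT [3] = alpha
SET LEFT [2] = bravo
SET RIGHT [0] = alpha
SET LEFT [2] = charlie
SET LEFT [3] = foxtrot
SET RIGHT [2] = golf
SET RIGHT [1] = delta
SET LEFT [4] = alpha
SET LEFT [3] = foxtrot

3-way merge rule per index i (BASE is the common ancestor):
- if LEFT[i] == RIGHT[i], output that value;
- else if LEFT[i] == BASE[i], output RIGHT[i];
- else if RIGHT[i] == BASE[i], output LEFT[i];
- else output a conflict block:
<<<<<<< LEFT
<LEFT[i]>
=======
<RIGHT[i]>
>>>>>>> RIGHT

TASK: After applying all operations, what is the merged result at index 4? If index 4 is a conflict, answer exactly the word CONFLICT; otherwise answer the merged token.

Answer: CONFLICT

Derivation:
Final LEFT:  [alpha, delta, charlie, foxtrot, alpha, golf]
Final RIGHT: [alpha, delta, golf, alpha, foxtrot, golf]
i=0: L=alpha R=alpha -> agree -> alpha
i=1: L=delta R=delta -> agree -> delta
i=2: BASE=bravo L=charlie R=golf all differ -> CONFLICT
i=3: BASE=bravo L=foxtrot R=alpha all differ -> CONFLICT
i=4: BASE=golf L=alpha R=foxtrot all differ -> CONFLICT
i=5: L=golf R=golf -> agree -> golf
Index 4 -> CONFLICT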